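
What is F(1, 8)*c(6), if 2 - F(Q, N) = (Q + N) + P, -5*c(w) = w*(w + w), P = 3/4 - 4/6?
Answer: 102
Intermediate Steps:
P = 1/12 (P = 3*(¼) - 4*⅙ = ¾ - ⅔ = 1/12 ≈ 0.083333)
c(w) = -2*w²/5 (c(w) = -w*(w + w)/5 = -w*2*w/5 = -2*w²/5)
F(Q, N) = 23/12 - N - Q (F(Q, N) = 2 - ((Q + N) + 1/12) = 2 - ((N + Q) + 1/12) = 2 - (1/12 + N + Q) = 2 + (-1/12 - N - Q) = 23/12 - N - Q)
F(1, 8)*c(6) = (23/12 - 1*8 - 1*1)*(-⅖*6²) = (23/12 - 8 - 1)*(-⅖*36) = -85/12*(-72/5) = 102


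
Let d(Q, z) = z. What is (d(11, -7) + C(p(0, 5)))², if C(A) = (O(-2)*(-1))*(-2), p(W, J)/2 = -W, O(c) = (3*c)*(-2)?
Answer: 289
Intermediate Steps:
O(c) = -6*c
p(W, J) = -2*W (p(W, J) = 2*(-W) = -2*W)
C(A) = 24 (C(A) = (-6*(-2)*(-1))*(-2) = (12*(-1))*(-2) = -12*(-2) = 24)
(d(11, -7) + C(p(0, 5)))² = (-7 + 24)² = 17² = 289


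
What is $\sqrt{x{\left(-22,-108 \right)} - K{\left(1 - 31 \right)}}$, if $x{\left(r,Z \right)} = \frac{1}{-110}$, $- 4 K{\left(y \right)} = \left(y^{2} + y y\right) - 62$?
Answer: $\frac{\sqrt{1314335}}{55} \approx 20.844$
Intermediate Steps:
$K{\left(y \right)} = \frac{31}{2} - \frac{y^{2}}{2}$ ($K{\left(y \right)} = - \frac{\left(y^{2} + y y\right) - 62}{4} = - \frac{\left(y^{2} + y^{2}\right) - 62}{4} = - \frac{2 y^{2} - 62}{4} = - \frac{-62 + 2 y^{2}}{4} = \frac{31}{2} - \frac{y^{2}}{2}$)
$x{\left(r,Z \right)} = - \frac{1}{110}$
$\sqrt{x{\left(-22,-108 \right)} - K{\left(1 - 31 \right)}} = \sqrt{- \frac{1}{110} - \left(\frac{31}{2} - \frac{\left(1 - 31\right)^{2}}{2}\right)} = \sqrt{- \frac{1}{110} - \left(\frac{31}{2} - \frac{\left(-30\right)^{2}}{2}\right)} = \sqrt{- \frac{1}{110} - \left(\frac{31}{2} - 450\right)} = \sqrt{- \frac{1}{110} - - \frac{869}{2}} = \sqrt{- \frac{1}{110} + \frac{869}{2}} = \sqrt{\frac{23897}{55}} = \frac{\sqrt{1314335}}{55}$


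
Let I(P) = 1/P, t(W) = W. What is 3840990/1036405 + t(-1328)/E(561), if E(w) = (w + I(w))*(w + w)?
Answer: 120815588186/32617945441 ≈ 3.7040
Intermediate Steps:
E(w) = 2*w*(w + 1/w) (E(w) = (w + 1/w)*(w + w) = (w + 1/w)*(2*w) = 2*w*(w + 1/w))
3840990/1036405 + t(-1328)/E(561) = 3840990/1036405 - 1328/(2 + 2*561²) = 3840990*(1/1036405) - 1328/(2 + 2*314721) = 768198/207281 - 1328/(2 + 629442) = 768198/207281 - 1328/629444 = 768198/207281 - 1328*1/629444 = 768198/207281 - 332/157361 = 120815588186/32617945441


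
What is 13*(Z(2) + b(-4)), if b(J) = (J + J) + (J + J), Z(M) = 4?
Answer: -156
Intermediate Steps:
b(J) = 4*J (b(J) = 2*J + 2*J = 4*J)
13*(Z(2) + b(-4)) = 13*(4 + 4*(-4)) = 13*(4 - 16) = 13*(-12) = -156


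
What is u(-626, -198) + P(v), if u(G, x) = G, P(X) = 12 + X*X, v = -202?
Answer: 40190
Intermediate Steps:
P(X) = 12 + X**2
u(-626, -198) + P(v) = -626 + (12 + (-202)**2) = -626 + (12 + 40804) = -626 + 40816 = 40190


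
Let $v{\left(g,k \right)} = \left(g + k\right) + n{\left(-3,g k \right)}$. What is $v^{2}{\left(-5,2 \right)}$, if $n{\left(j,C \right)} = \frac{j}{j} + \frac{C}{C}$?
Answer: $1$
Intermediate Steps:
$n{\left(j,C \right)} = 2$ ($n{\left(j,C \right)} = 1 + 1 = 2$)
$v{\left(g,k \right)} = 2 + g + k$ ($v{\left(g,k \right)} = \left(g + k\right) + 2 = 2 + g + k$)
$v^{2}{\left(-5,2 \right)} = \left(2 - 5 + 2\right)^{2} = \left(-1\right)^{2} = 1$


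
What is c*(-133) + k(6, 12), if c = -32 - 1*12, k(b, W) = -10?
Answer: 5842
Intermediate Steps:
c = -44 (c = -32 - 12 = -44)
c*(-133) + k(6, 12) = -44*(-133) - 10 = 5852 - 10 = 5842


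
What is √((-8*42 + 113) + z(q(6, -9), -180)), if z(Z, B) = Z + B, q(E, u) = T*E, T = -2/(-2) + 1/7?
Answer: I*√19411/7 ≈ 19.903*I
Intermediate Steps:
T = 8/7 (T = -2*(-½) + 1*(⅐) = 1 + ⅐ = 8/7 ≈ 1.1429)
q(E, u) = 8*E/7
z(Z, B) = B + Z
√((-8*42 + 113) + z(q(6, -9), -180)) = √((-8*42 + 113) + (-180 + (8/7)*6)) = √((-336 + 113) + (-180 + 48/7)) = √(-223 - 1212/7) = √(-2773/7) = I*√19411/7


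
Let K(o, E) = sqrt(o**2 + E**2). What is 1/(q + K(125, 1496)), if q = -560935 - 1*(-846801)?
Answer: 285866/81717116315 - sqrt(2253641)/81717116315 ≈ 3.4799e-6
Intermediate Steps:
q = 285866 (q = -560935 + 846801 = 285866)
K(o, E) = sqrt(E**2 + o**2)
1/(q + K(125, 1496)) = 1/(285866 + sqrt(1496**2 + 125**2)) = 1/(285866 + sqrt(2238016 + 15625)) = 1/(285866 + sqrt(2253641))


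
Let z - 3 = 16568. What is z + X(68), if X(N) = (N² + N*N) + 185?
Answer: 26004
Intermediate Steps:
z = 16571 (z = 3 + 16568 = 16571)
X(N) = 185 + 2*N² (X(N) = (N² + N²) + 185 = 2*N² + 185 = 185 + 2*N²)
z + X(68) = 16571 + (185 + 2*68²) = 16571 + (185 + 2*4624) = 16571 + (185 + 9248) = 16571 + 9433 = 26004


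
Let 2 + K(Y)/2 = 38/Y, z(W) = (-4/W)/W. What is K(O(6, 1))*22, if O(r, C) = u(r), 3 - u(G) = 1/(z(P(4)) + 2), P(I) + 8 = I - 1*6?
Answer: 35596/61 ≈ 583.54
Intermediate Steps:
P(I) = -14 + I (P(I) = -8 + (I - 1*6) = -8 + (I - 6) = -8 + (-6 + I) = -14 + I)
z(W) = -4/W²
u(G) = 122/49 (u(G) = 3 - 1/(-4/(-14 + 4)² + 2) = 3 - 1/(-4/(-10)² + 2) = 3 - 1/(-4*1/100 + 2) = 3 - 1/(-1/25 + 2) = 3 - 1/49/25 = 3 - 1*25/49 = 3 - 25/49 = 122/49)
O(r, C) = 122/49
K(Y) = -4 + 76/Y (K(Y) = -4 + 2*(38/Y) = -4 + 76/Y)
K(O(6, 1))*22 = (-4 + 76/(122/49))*22 = (-4 + 76*(49/122))*22 = (-4 + 1862/61)*22 = (1618/61)*22 = 35596/61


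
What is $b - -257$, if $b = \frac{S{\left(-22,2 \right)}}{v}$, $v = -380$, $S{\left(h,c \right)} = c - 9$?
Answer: $\frac{97667}{380} \approx 257.02$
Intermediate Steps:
$S{\left(h,c \right)} = -9 + c$ ($S{\left(h,c \right)} = c - 9 = -9 + c$)
$b = \frac{7}{380}$ ($b = \frac{-9 + 2}{-380} = \left(-7\right) \left(- \frac{1}{380}\right) = \frac{7}{380} \approx 0.018421$)
$b - -257 = \frac{7}{380} - -257 = \frac{7}{380} + 257 = \frac{97667}{380}$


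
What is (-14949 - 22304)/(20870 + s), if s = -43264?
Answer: 37253/22394 ≈ 1.6635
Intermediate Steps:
(-14949 - 22304)/(20870 + s) = (-14949 - 22304)/(20870 - 43264) = -37253/(-22394) = -37253*(-1/22394) = 37253/22394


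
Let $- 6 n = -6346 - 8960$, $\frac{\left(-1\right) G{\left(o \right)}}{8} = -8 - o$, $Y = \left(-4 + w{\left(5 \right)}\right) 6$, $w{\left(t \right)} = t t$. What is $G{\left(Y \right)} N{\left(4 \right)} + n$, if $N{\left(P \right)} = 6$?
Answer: $8983$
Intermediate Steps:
$w{\left(t \right)} = t^{2}$
$Y = 126$ ($Y = \left(-4 + 5^{2}\right) 6 = \left(-4 + 25\right) 6 = 21 \cdot 6 = 126$)
$G{\left(o \right)} = 64 + 8 o$ ($G{\left(o \right)} = - 8 \left(-8 - o\right) = 64 + 8 o$)
$n = 2551$ ($n = - \frac{-6346 - 8960}{6} = \left(- \frac{1}{6}\right) \left(-15306\right) = 2551$)
$G{\left(Y \right)} N{\left(4 \right)} + n = \left(64 + 8 \cdot 126\right) 6 + 2551 = \left(64 + 1008\right) 6 + 2551 = 1072 \cdot 6 + 2551 = 6432 + 2551 = 8983$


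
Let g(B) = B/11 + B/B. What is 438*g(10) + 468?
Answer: 14346/11 ≈ 1304.2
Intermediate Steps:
g(B) = 1 + B/11 (g(B) = B*(1/11) + 1 = B/11 + 1 = 1 + B/11)
438*g(10) + 468 = 438*(1 + (1/11)*10) + 468 = 438*(1 + 10/11) + 468 = 438*(21/11) + 468 = 9198/11 + 468 = 14346/11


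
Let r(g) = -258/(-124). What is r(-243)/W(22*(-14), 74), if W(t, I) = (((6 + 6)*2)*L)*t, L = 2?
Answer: -43/305536 ≈ -0.00014074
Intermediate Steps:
W(t, I) = 48*t (W(t, I) = (((6 + 6)*2)*2)*t = ((12*2)*2)*t = (24*2)*t = 48*t)
r(g) = 129/62 (r(g) = -258*(-1/124) = 129/62)
r(-243)/W(22*(-14), 74) = 129/(62*((48*(22*(-14))))) = 129/(62*((48*(-308)))) = (129/62)/(-14784) = (129/62)*(-1/14784) = -43/305536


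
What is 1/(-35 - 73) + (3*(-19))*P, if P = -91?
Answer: 560195/108 ≈ 5187.0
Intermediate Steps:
1/(-35 - 73) + (3*(-19))*P = 1/(-35 - 73) + (3*(-19))*(-91) = 1/(-108) - 57*(-91) = -1/108 + 5187 = 560195/108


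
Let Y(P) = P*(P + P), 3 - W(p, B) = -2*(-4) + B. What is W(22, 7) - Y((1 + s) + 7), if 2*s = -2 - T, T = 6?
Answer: -44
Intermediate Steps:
W(p, B) = -5 - B (W(p, B) = 3 - (-2*(-4) + B) = 3 - (8 + B) = 3 + (-8 - B) = -5 - B)
s = -4 (s = (-2 - 1*6)/2 = (-2 - 6)/2 = (½)*(-8) = -4)
Y(P) = 2*P² (Y(P) = P*(2*P) = 2*P²)
W(22, 7) - Y((1 + s) + 7) = (-5 - 1*7) - 2*((1 - 4) + 7)² = (-5 - 7) - 2*(-3 + 7)² = -12 - 2*4² = -12 - 2*16 = -12 - 1*32 = -12 - 32 = -44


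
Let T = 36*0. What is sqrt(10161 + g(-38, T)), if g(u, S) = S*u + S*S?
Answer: 3*sqrt(1129) ≈ 100.80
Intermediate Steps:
T = 0
g(u, S) = S**2 + S*u (g(u, S) = S*u + S**2 = S**2 + S*u)
sqrt(10161 + g(-38, T)) = sqrt(10161 + 0*(0 - 38)) = sqrt(10161 + 0*(-38)) = sqrt(10161 + 0) = sqrt(10161) = 3*sqrt(1129)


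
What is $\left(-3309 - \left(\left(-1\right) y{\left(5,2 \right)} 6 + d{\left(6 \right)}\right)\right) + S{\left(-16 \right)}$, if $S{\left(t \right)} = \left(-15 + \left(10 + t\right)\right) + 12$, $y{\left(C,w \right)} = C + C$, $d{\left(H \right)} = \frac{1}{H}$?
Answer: $- \frac{19549}{6} \approx -3258.2$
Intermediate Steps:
$y{\left(C,w \right)} = 2 C$
$S{\left(t \right)} = 7 + t$ ($S{\left(t \right)} = \left(-5 + t\right) + 12 = 7 + t$)
$\left(-3309 - \left(\left(-1\right) y{\left(5,2 \right)} 6 + d{\left(6 \right)}\right)\right) + S{\left(-16 \right)} = \left(-3309 - \left(\frac{1}{6} - 2 \cdot 5 \cdot 6\right)\right) + \left(7 - 16\right) = \left(-3309 + \left(\left(-1\right) \frac{1}{6} + \left(0 + 10 \cdot 6\right)\right)\right) - 9 = \left(-3309 + \left(- \frac{1}{6} + \left(0 + 60\right)\right)\right) - 9 = \left(-3309 + \left(- \frac{1}{6} + 60\right)\right) - 9 = \left(-3309 + \frac{359}{6}\right) - 9 = - \frac{19495}{6} - 9 = - \frac{19549}{6}$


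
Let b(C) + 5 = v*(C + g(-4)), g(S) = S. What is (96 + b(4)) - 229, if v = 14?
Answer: -138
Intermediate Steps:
b(C) = -61 + 14*C (b(C) = -5 + 14*(C - 4) = -5 + 14*(-4 + C) = -5 + (-56 + 14*C) = -61 + 14*C)
(96 + b(4)) - 229 = (96 + (-61 + 14*4)) - 229 = (96 + (-61 + 56)) - 229 = (96 - 5) - 229 = 91 - 229 = -138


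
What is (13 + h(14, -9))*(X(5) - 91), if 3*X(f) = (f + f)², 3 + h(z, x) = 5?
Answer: -865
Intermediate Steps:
h(z, x) = 2 (h(z, x) = -3 + 5 = 2)
X(f) = 4*f²/3 (X(f) = (f + f)²/3 = (2*f)²/3 = (4*f²)/3 = 4*f²/3)
(13 + h(14, -9))*(X(5) - 91) = (13 + 2)*((4/3)*5² - 91) = 15*((4/3)*25 - 91) = 15*(100/3 - 91) = 15*(-173/3) = -865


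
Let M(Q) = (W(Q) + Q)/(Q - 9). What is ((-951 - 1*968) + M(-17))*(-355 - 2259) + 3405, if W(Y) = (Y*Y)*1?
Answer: 65611227/13 ≈ 5.0470e+6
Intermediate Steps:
W(Y) = Y² (W(Y) = Y²*1 = Y²)
M(Q) = (Q + Q²)/(-9 + Q) (M(Q) = (Q² + Q)/(Q - 9) = (Q + Q²)/(-9 + Q))
((-951 - 1*968) + M(-17))*(-355 - 2259) + 3405 = ((-951 - 1*968) - 17*(1 - 17)/(-9 - 17))*(-355 - 2259) + 3405 = ((-951 - 968) - 17*(-16)/(-26))*(-2614) + 3405 = (-1919 - 17*(-1/26)*(-16))*(-2614) + 3405 = (-1919 - 136/13)*(-2614) + 3405 = -25083/13*(-2614) + 3405 = 65566962/13 + 3405 = 65611227/13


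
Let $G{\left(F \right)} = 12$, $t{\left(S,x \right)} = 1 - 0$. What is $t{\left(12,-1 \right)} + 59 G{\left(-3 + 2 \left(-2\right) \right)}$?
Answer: $709$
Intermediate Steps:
$t{\left(S,x \right)} = 1$ ($t{\left(S,x \right)} = 1 + 0 = 1$)
$t{\left(12,-1 \right)} + 59 G{\left(-3 + 2 \left(-2\right) \right)} = 1 + 59 \cdot 12 = 1 + 708 = 709$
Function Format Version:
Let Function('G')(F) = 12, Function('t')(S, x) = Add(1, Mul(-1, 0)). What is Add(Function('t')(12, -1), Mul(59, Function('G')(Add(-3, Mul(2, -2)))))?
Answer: 709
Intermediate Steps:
Function('t')(S, x) = 1 (Function('t')(S, x) = Add(1, 0) = 1)
Add(Function('t')(12, -1), Mul(59, Function('G')(Add(-3, Mul(2, -2))))) = Add(1, Mul(59, 12)) = Add(1, 708) = 709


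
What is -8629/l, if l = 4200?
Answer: -8629/4200 ≈ -2.0545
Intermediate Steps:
-8629/l = -8629/4200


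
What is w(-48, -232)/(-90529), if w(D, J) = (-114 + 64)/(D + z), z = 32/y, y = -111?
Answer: -555/48523544 ≈ -1.1438e-5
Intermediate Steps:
z = -32/111 (z = 32/(-111) = 32*(-1/111) = -32/111 ≈ -0.28829)
w(D, J) = -50/(-32/111 + D) (w(D, J) = (-114 + 64)/(D - 32/111) = -50/(-32/111 + D))
w(-48, -232)/(-90529) = -5550/(-32 + 111*(-48))/(-90529) = -5550/(-32 - 5328)*(-1/90529) = -5550/(-5360)*(-1/90529) = -5550*(-1/5360)*(-1/90529) = (555/536)*(-1/90529) = -555/48523544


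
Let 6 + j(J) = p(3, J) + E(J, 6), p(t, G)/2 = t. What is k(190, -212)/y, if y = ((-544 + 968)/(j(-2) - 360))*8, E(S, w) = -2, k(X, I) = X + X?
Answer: -17195/424 ≈ -40.554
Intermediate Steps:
p(t, G) = 2*t
k(X, I) = 2*X
j(J) = -2 (j(J) = -6 + (2*3 - 2) = -6 + (6 - 2) = -6 + 4 = -2)
y = -1696/181 (y = ((-544 + 968)/(-2 - 360))*8 = (424/(-362))*8 = (424*(-1/362))*8 = -212/181*8 = -1696/181 ≈ -9.3702)
k(190, -212)/y = (2*190)/(-1696/181) = 380*(-181/1696) = -17195/424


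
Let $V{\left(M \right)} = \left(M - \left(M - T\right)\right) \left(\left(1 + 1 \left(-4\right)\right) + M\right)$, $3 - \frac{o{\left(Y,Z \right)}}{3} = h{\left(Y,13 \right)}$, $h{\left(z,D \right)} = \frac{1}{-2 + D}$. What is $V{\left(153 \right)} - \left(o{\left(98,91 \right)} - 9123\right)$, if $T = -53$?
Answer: $\frac{12807}{11} \approx 1164.3$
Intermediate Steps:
$o{\left(Y,Z \right)} = \frac{96}{11}$ ($o{\left(Y,Z \right)} = 9 - \frac{3}{-2 + 13} = 9 - \frac{3}{11} = \frac{96}{11}$)
$V{\left(M \right)} = 159 - 53 M$ ($V{\left(M \right)} = \left(M - \left(53 + M\right)\right) \left(\left(1 + 1 \left(-4\right)\right) + M\right) = - 53 \left(\left(1 - 4\right) + M\right) = - 53 \left(-3 + M\right) = 159 - 53 M$)
$V{\left(153 \right)} - \left(o{\left(98,91 \right)} - 9123\right) = \left(159 - 8109\right) - \left(\frac{96}{11} - 9123\right) = \left(159 - 8109\right) - - \frac{100257}{11} = -7950 + \frac{100257}{11} = \frac{12807}{11}$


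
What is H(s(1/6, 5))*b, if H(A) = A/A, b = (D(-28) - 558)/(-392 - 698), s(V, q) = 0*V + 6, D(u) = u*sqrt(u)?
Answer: 279/545 + 28*I*sqrt(7)/545 ≈ 0.51193 + 0.13593*I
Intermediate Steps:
D(u) = u**(3/2)
s(V, q) = 6 (s(V, q) = 0 + 6 = 6)
b = 279/545 + 28*I*sqrt(7)/545 (b = ((-28)**(3/2) - 558)/(-392 - 698) = (-56*I*sqrt(7) - 558)/(-1090) = (-558 - 56*I*sqrt(7))*(-1/1090) = 279/545 + 28*I*sqrt(7)/545 ≈ 0.51193 + 0.13593*I)
H(A) = 1
H(s(1/6, 5))*b = 1*(279/545 + 28*I*sqrt(7)/545) = 279/545 + 28*I*sqrt(7)/545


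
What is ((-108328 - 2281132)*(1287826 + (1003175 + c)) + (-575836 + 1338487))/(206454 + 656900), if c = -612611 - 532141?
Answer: -2738915372889/863354 ≈ -3.1724e+6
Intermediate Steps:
c = -1144752
((-108328 - 2281132)*(1287826 + (1003175 + c)) + (-575836 + 1338487))/(206454 + 656900) = ((-108328 - 2281132)*(1287826 + (1003175 - 1144752)) + (-575836 + 1338487))/(206454 + 656900) = (-2389460*(1287826 - 141577) + 762651)/863354 = (-2389460*1146249 + 762651)*(1/863354) = (-2738916135540 + 762651)*(1/863354) = -2738915372889*1/863354 = -2738915372889/863354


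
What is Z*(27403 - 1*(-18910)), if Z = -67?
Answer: -3102971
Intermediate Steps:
Z*(27403 - 1*(-18910)) = -67*(27403 - 1*(-18910)) = -67*(27403 + 18910) = -67*46313 = -3102971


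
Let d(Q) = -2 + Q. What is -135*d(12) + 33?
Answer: -1317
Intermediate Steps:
-135*d(12) + 33 = -135*(-2 + 12) + 33 = -135*10 + 33 = -1350 + 33 = -1317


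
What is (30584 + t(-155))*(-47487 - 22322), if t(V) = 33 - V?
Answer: -2148162548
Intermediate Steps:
(30584 + t(-155))*(-47487 - 22322) = (30584 + (33 - 1*(-155)))*(-47487 - 22322) = (30584 + (33 + 155))*(-69809) = (30584 + 188)*(-69809) = 30772*(-69809) = -2148162548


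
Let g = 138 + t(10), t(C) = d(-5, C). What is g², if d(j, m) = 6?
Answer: 20736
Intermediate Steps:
t(C) = 6
g = 144 (g = 138 + 6 = 144)
g² = 144² = 20736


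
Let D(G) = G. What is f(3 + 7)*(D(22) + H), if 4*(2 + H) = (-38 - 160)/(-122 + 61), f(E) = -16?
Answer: -20312/61 ≈ -332.98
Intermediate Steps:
H = -145/122 (H = -2 + ((-38 - 160)/(-122 + 61))/4 = -2 + (-198/(-61))/4 = -2 + (-198*(-1/61))/4 = -2 + (1/4)*(198/61) = -2 + 99/122 = -145/122 ≈ -1.1885)
f(3 + 7)*(D(22) + H) = -16*(22 - 145/122) = -16*2539/122 = -20312/61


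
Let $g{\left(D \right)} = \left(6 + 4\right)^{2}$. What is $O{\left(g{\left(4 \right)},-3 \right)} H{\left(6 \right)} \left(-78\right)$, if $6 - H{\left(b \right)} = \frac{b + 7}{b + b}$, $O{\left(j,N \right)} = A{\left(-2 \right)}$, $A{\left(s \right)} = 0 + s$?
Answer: $767$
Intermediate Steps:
$A{\left(s \right)} = s$
$g{\left(D \right)} = 100$ ($g{\left(D \right)} = 10^{2} = 100$)
$O{\left(j,N \right)} = -2$
$H{\left(b \right)} = 6 - \frac{7 + b}{2 b}$ ($H{\left(b \right)} = 6 - \frac{b + 7}{b + b} = 6 - \frac{7 + b}{2 b}$)
$O{\left(g{\left(4 \right)},-3 \right)} H{\left(6 \right)} \left(-78\right) = - 2 \frac{-7 + 11 \cdot 6}{2 \cdot 6} \left(-78\right) = - 2 \cdot \frac{1}{2} \cdot \frac{1}{6} \left(-7 + 66\right) \left(-78\right) = - 2 \cdot \frac{1}{2} \cdot \frac{1}{6} \cdot 59 \left(-78\right) = \left(-2\right) \frac{59}{12} \left(-78\right) = \left(- \frac{59}{6}\right) \left(-78\right) = 767$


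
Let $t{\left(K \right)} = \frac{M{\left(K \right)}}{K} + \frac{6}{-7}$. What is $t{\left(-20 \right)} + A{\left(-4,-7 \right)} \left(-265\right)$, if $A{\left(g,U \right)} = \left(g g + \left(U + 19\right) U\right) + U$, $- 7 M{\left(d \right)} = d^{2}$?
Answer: $19877$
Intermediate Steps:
$M{\left(d \right)} = - \frac{d^{2}}{7}$
$A{\left(g,U \right)} = U + g^{2} + U \left(19 + U\right)$ ($A{\left(g,U \right)} = \left(g^{2} + \left(19 + U\right) U\right) + U = \left(g^{2} + U \left(19 + U\right)\right) + U = U + g^{2} + U \left(19 + U\right)$)
$t{\left(K \right)} = - \frac{6}{7} - \frac{K}{7}$ ($t{\left(K \right)} = \frac{\left(- \frac{1}{7}\right) K^{2}}{K} + \frac{6}{-7} = - \frac{K}{7} + 6 \left(- \frac{1}{7}\right) = - \frac{K}{7} - \frac{6}{7} = - \frac{6}{7} - \frac{K}{7}$)
$t{\left(-20 \right)} + A{\left(-4,-7 \right)} \left(-265\right) = \left(- \frac{6}{7} - - \frac{20}{7}\right) + \left(\left(-7\right)^{2} + \left(-4\right)^{2} + 20 \left(-7\right)\right) \left(-265\right) = \left(- \frac{6}{7} + \frac{20}{7}\right) + \left(49 + 16 - 140\right) \left(-265\right) = 2 - -19875 = 2 + 19875 = 19877$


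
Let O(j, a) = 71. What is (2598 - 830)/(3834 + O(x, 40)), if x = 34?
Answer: 1768/3905 ≈ 0.45275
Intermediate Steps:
(2598 - 830)/(3834 + O(x, 40)) = (2598 - 830)/(3834 + 71) = 1768/3905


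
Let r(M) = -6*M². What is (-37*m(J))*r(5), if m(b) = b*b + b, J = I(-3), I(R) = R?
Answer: 33300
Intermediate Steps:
J = -3
m(b) = b + b² (m(b) = b² + b = b + b²)
(-37*m(J))*r(5) = (-(-111)*(1 - 3))*(-6*5²) = (-(-111)*(-2))*(-6*25) = -37*6*(-150) = -222*(-150) = 33300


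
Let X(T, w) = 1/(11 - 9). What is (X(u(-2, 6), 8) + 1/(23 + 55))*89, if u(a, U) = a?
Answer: 1780/39 ≈ 45.641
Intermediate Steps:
X(T, w) = ½ (X(T, w) = 1/2 = ½)
(X(u(-2, 6), 8) + 1/(23 + 55))*89 = (½ + 1/(23 + 55))*89 = (½ + 1/78)*89 = (20/39)*89 = 1780/39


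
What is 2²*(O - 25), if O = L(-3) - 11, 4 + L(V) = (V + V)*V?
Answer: -88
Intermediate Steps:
L(V) = -4 + 2*V² (L(V) = -4 + (V + V)*V = -4 + (2*V)*V = -4 + 2*V²)
O = 3 (O = (-4 + 2*(-3)²) - 11 = (-4 + 2*9) - 11 = (-4 + 18) - 11 = 14 - 11 = 3)
2²*(O - 25) = 2²*(3 - 25) = 4*(-22) = -88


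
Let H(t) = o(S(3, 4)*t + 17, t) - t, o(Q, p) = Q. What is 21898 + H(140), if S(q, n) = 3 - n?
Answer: 21635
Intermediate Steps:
H(t) = 17 - 2*t (H(t) = ((3 - 1*4)*t + 17) - t = ((3 - 4)*t + 17) - t = (-t + 17) - t = (17 - t) - t = 17 - 2*t)
21898 + H(140) = 21898 + (17 - 2*140) = 21898 + (17 - 280) = 21898 - 263 = 21635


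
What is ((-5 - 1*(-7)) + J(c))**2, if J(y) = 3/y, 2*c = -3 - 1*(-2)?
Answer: 16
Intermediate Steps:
c = -1/2 (c = (-3 - 1*(-2))/2 = (-3 + 2)/2 = (1/2)*(-1) = -1/2 ≈ -0.50000)
((-5 - 1*(-7)) + J(c))**2 = ((-5 - 1*(-7)) + 3/(-1/2))**2 = ((-5 + 7) + 3*(-2))**2 = (2 - 6)**2 = (-4)**2 = 16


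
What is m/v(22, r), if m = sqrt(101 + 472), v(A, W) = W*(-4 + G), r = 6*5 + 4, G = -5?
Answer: -sqrt(573)/306 ≈ -0.078227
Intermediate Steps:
r = 34 (r = 30 + 4 = 34)
v(A, W) = -9*W (v(A, W) = W*(-4 - 5) = W*(-9) = -9*W)
m = sqrt(573) ≈ 23.937
m/v(22, r) = sqrt(573)/((-9*34)) = sqrt(573)/(-306) = sqrt(573)*(-1/306) = -sqrt(573)/306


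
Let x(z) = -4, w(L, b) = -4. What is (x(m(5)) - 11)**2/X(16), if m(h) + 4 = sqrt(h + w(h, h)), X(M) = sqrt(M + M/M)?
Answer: 225*sqrt(17)/17 ≈ 54.570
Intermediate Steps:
X(M) = sqrt(1 + M) (X(M) = sqrt(M + 1) = sqrt(1 + M))
m(h) = -4 + sqrt(-4 + h) (m(h) = -4 + sqrt(h - 4) = -4 + sqrt(-4 + h))
(x(m(5)) - 11)**2/X(16) = (-4 - 11)**2/(sqrt(1 + 16)) = (-15)**2/(sqrt(17)) = 225*(sqrt(17)/17) = 225*sqrt(17)/17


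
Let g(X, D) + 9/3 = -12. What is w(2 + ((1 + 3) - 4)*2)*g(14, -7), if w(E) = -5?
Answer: 75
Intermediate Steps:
g(X, D) = -15 (g(X, D) = -3 - 12 = -15)
w(2 + ((1 + 3) - 4)*2)*g(14, -7) = -5*(-15) = 75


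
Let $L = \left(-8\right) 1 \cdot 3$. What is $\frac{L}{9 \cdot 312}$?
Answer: $- \frac{1}{117} \approx -0.008547$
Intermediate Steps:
$L = -24$ ($L = \left(-8\right) 3 = -24$)
$\frac{L}{9 \cdot 312} = - \frac{24}{9 \cdot 312} = - \frac{24}{2808} = \left(-24\right) \frac{1}{2808} = - \frac{1}{117}$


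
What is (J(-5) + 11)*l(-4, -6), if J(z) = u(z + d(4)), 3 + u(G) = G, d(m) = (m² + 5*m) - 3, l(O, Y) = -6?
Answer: -216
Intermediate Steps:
d(m) = -3 + m² + 5*m
u(G) = -3 + G
J(z) = 30 + z (J(z) = -3 + (z + (-3 + 4² + 5*4)) = -3 + (z + (-3 + 16 + 20)) = -3 + (z + 33) = -3 + (33 + z) = 30 + z)
(J(-5) + 11)*l(-4, -6) = ((30 - 5) + 11)*(-6) = (25 + 11)*(-6) = 36*(-6) = -216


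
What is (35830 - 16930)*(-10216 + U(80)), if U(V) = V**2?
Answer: -72122400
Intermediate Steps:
(35830 - 16930)*(-10216 + U(80)) = (35830 - 16930)*(-10216 + 80**2) = 18900*(-10216 + 6400) = 18900*(-3816) = -72122400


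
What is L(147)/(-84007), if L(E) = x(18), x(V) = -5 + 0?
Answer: 5/84007 ≈ 5.9519e-5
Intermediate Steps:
x(V) = -5
L(E) = -5
L(147)/(-84007) = -5/(-84007) = -5*(-1/84007) = 5/84007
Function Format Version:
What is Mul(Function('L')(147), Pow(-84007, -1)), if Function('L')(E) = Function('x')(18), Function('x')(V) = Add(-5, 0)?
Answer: Rational(5, 84007) ≈ 5.9519e-5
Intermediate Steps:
Function('x')(V) = -5
Function('L')(E) = -5
Mul(Function('L')(147), Pow(-84007, -1)) = Mul(-5, Pow(-84007, -1)) = Mul(-5, Rational(-1, 84007)) = Rational(5, 84007)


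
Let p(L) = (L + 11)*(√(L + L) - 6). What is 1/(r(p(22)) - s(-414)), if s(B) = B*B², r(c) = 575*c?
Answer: 171121/12122873943124 - 275*√11/36368621829372 ≈ 1.4090e-8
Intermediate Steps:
p(L) = (-6 + √2*√L)*(11 + L) (p(L) = (11 + L)*(√(2*L) - 6) = (11 + L)*(√2*√L - 6) = (11 + L)*(-6 + √2*√L) = (-6 + √2*√L)*(11 + L))
s(B) = B³
1/(r(p(22)) - s(-414)) = 1/(575*(-66 - 6*22 + √2*22^(3/2) + 11*√2*√22) - 1*(-414)³) = 1/(575*(-66 - 132 + √2*(22*√22) + 22*√11) - 1*(-70957944)) = 1/(575*(-66 - 132 + 44*√11 + 22*√11) + 70957944) = 1/(575*(-198 + 66*√11) + 70957944) = 1/((-113850 + 37950*√11) + 70957944) = 1/(70844094 + 37950*√11)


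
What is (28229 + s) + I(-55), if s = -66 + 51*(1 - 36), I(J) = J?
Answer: 26323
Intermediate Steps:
s = -1851 (s = -66 + 51*(-35) = -66 - 1785 = -1851)
(28229 + s) + I(-55) = (28229 - 1851) - 55 = 26378 - 55 = 26323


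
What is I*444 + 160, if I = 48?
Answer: 21472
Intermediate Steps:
I*444 + 160 = 48*444 + 160 = 21312 + 160 = 21472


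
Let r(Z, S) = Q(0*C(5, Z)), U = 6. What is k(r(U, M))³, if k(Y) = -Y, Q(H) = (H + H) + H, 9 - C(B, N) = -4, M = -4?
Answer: 0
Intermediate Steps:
C(B, N) = 13 (C(B, N) = 9 - 1*(-4) = 9 + 4 = 13)
Q(H) = 3*H (Q(H) = 2*H + H = 3*H)
r(Z, S) = 0 (r(Z, S) = 3*(0*13) = 3*0 = 0)
k(r(U, M))³ = (-1*0)³ = 0³ = 0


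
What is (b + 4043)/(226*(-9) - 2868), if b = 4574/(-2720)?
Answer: -5496193/6666720 ≈ -0.82442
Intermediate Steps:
b = -2287/1360 (b = 4574*(-1/2720) = -2287/1360 ≈ -1.6816)
(b + 4043)/(226*(-9) - 2868) = (-2287/1360 + 4043)/(226*(-9) - 2868) = 5496193/(1360*(-2034 - 2868)) = (5496193/1360)/(-4902) = (5496193/1360)*(-1/4902) = -5496193/6666720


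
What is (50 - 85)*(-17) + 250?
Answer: 845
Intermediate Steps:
(50 - 85)*(-17) + 250 = -35*(-17) + 250 = 595 + 250 = 845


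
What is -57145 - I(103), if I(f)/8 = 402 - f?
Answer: -59537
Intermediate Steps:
I(f) = 3216 - 8*f (I(f) = 8*(402 - f) = 3216 - 8*f)
-57145 - I(103) = -57145 - (3216 - 8*103) = -57145 - (3216 - 824) = -57145 - 1*2392 = -57145 - 2392 = -59537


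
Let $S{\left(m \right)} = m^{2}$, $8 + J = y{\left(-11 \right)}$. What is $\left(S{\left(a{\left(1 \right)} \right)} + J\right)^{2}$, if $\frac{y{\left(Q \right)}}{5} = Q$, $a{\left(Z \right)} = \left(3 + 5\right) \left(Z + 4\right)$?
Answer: $2362369$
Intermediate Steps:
$a{\left(Z \right)} = 32 + 8 Z$ ($a{\left(Z \right)} = 8 \left(4 + Z\right) = 32 + 8 Z$)
$y{\left(Q \right)} = 5 Q$
$J = -63$ ($J = -8 + 5 \left(-11\right) = -8 - 55 = -63$)
$\left(S{\left(a{\left(1 \right)} \right)} + J\right)^{2} = \left(\left(32 + 8 \cdot 1\right)^{2} - 63\right)^{2} = \left(\left(32 + 8\right)^{2} - 63\right)^{2} = \left(40^{2} - 63\right)^{2} = \left(1600 - 63\right)^{2} = 1537^{2} = 2362369$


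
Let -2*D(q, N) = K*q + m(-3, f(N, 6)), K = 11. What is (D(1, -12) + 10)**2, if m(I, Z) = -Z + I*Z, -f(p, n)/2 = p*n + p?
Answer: 463761/4 ≈ 1.1594e+5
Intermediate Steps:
f(p, n) = -2*p - 2*n*p (f(p, n) = -2*(p*n + p) = -2*(n*p + p) = -2*(p + n*p) = -2*p - 2*n*p)
D(q, N) = -28*N - 11*q/2 (D(q, N) = -(11*q + (-2*N*(1 + 6))*(-1 - 3))/2 = -(11*q - 2*N*7*(-4))/2 = -(11*q - 14*N*(-4))/2 = -(11*q + 56*N)/2 = -28*N - 11*q/2)
(D(1, -12) + 10)**2 = ((-28*(-12) - 11/2*1) + 10)**2 = ((336 - 11/2) + 10)**2 = (661/2 + 10)**2 = (681/2)**2 = 463761/4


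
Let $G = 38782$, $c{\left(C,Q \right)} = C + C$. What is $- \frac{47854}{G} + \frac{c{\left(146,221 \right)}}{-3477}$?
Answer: $- \frac{88856351}{67422507} \approx -1.3179$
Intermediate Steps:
$c{\left(C,Q \right)} = 2 C$
$- \frac{47854}{G} + \frac{c{\left(146,221 \right)}}{-3477} = - \frac{47854}{38782} + \frac{2 \cdot 146}{-3477} = \left(-47854\right) \frac{1}{38782} + 292 \left(- \frac{1}{3477}\right) = - \frac{23927}{19391} - \frac{292}{3477} = - \frac{88856351}{67422507}$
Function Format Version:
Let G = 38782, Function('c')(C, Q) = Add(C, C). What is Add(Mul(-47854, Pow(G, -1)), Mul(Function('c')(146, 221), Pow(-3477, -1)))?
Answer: Rational(-88856351, 67422507) ≈ -1.3179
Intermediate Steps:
Function('c')(C, Q) = Mul(2, C)
Add(Mul(-47854, Pow(G, -1)), Mul(Function('c')(146, 221), Pow(-3477, -1))) = Add(Mul(-47854, Pow(38782, -1)), Mul(Mul(2, 146), Pow(-3477, -1))) = Add(Mul(-47854, Rational(1, 38782)), Mul(292, Rational(-1, 3477))) = Add(Rational(-23927, 19391), Rational(-292, 3477)) = Rational(-88856351, 67422507)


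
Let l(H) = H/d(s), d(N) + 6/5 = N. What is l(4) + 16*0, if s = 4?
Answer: 10/7 ≈ 1.4286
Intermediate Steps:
d(N) = -6/5 + N
l(H) = 5*H/14 (l(H) = H/(-6/5 + 4) = H/(14/5) = H*(5/14) = 5*H/14)
l(4) + 16*0 = (5/14)*4 + 16*0 = 10/7 + 0 = 10/7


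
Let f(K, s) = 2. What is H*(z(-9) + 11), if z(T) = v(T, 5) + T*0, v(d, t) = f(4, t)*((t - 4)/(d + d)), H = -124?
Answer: -12152/9 ≈ -1350.2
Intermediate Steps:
v(d, t) = (-4 + t)/d (v(d, t) = 2*((t - 4)/(d + d)) = 2*((-4 + t)/((2*d))) = 2*((-4 + t)*(1/(2*d))) = 2*((-4 + t)/(2*d)) = (-4 + t)/d)
z(T) = 1/T (z(T) = (-4 + 5)/T + T*0 = 1/T + 0 = 1/T)
H*(z(-9) + 11) = -124*(1/(-9) + 11) = -124*(-⅑ + 11) = -124*98/9 = -12152/9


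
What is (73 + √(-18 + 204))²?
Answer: (73 + √186)² ≈ 7506.2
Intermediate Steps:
(73 + √(-18 + 204))² = (73 + √186)²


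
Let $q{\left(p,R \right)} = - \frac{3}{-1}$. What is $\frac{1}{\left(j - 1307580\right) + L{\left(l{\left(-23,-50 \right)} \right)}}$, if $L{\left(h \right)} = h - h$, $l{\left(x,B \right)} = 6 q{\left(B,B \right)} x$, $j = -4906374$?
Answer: $- \frac{1}{6213954} \approx -1.6093 \cdot 10^{-7}$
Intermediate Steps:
$q{\left(p,R \right)} = 3$ ($q{\left(p,R \right)} = \left(-3\right) \left(-1\right) = 3$)
$l{\left(x,B \right)} = 18 x$ ($l{\left(x,B \right)} = 6 \cdot 3 x = 18 x$)
$L{\left(h \right)} = 0$
$\frac{1}{\left(j - 1307580\right) + L{\left(l{\left(-23,-50 \right)} \right)}} = \frac{1}{\left(-4906374 - 1307580\right) + 0} = \frac{1}{-6213954 + 0} = \frac{1}{-6213954} = - \frac{1}{6213954}$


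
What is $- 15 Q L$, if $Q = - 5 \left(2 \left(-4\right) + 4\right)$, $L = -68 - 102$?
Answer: $51000$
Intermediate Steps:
$L = -170$
$Q = 20$ ($Q = - 5 \left(-8 + 4\right) = \left(-5\right) \left(-4\right) = 20$)
$- 15 Q L = \left(-15\right) 20 \left(-170\right) = \left(-300\right) \left(-170\right) = 51000$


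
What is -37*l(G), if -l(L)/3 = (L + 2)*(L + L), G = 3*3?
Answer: 21978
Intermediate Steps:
G = 9
l(L) = -6*L*(2 + L) (l(L) = -3*(L + 2)*(L + L) = -3*(2 + L)*2*L = -6*L*(2 + L))
-37*l(G) = -(-222)*9*(2 + 9) = -(-222)*9*11 = -37*(-594) = 21978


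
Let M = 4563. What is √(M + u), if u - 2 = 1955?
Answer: 2*√1630 ≈ 80.746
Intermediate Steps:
u = 1957 (u = 2 + 1955 = 1957)
√(M + u) = √(4563 + 1957) = √6520 = 2*√1630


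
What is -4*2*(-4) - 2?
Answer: 30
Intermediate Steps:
-4*2*(-4) - 2 = -8*(-4) - 2 = 32 - 2 = 30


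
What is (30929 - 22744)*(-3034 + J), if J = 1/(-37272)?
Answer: -925586393065/37272 ≈ -2.4833e+7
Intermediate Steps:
J = -1/37272 ≈ -2.6830e-5
(30929 - 22744)*(-3034 + J) = (30929 - 22744)*(-3034 - 1/37272) = 8185*(-113083249/37272) = -925586393065/37272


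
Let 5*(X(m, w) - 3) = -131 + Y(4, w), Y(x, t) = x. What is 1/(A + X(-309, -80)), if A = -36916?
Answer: -5/184692 ≈ -2.7072e-5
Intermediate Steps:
X(m, w) = -112/5 (X(m, w) = 3 + (-131 + 4)/5 = 3 + (1/5)*(-127) = 3 - 127/5 = -112/5)
1/(A + X(-309, -80)) = 1/(-36916 - 112/5) = 1/(-184692/5) = -5/184692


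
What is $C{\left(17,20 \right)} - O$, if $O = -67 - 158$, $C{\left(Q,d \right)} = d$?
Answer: $245$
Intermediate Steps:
$O = -225$ ($O = -67 - 158 = -225$)
$C{\left(17,20 \right)} - O = 20 - -225 = 20 + 225 = 245$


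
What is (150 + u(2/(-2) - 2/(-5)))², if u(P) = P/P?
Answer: 22801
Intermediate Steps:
u(P) = 1
(150 + u(2/(-2) - 2/(-5)))² = (150 + 1)² = 151² = 22801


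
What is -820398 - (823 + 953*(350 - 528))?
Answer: -651587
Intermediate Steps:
-820398 - (823 + 953*(350 - 528)) = -820398 - (823 + 953*(-178)) = -820398 - (823 - 169634) = -820398 - 1*(-168811) = -820398 + 168811 = -651587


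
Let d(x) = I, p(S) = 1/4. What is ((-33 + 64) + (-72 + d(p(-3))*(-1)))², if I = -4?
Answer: 1369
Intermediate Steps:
p(S) = ¼
d(x) = -4
((-33 + 64) + (-72 + d(p(-3))*(-1)))² = ((-33 + 64) + (-72 - 4*(-1)))² = (31 + (-72 + 4))² = (31 - 68)² = (-37)² = 1369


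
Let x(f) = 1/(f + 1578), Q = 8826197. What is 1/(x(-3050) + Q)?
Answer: 1472/12992161983 ≈ 1.1330e-7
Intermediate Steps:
x(f) = 1/(1578 + f)
1/(x(-3050) + Q) = 1/(1/(1578 - 3050) + 8826197) = 1/(1/(-1472) + 8826197) = 1/(-1/1472 + 8826197) = 1/(12992161983/1472) = 1472/12992161983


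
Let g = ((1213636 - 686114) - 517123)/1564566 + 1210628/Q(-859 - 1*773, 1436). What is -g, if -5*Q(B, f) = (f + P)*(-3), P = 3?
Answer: -3156860643241/2251410474 ≈ -1402.2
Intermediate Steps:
Q(B, f) = 9/5 + 3*f/5 (Q(B, f) = -(f + 3)*(-3)/5 = -(3 + f)*(-3)/5 = -(-9 - 3*f)/5 = 9/5 + 3*f/5)
g = 3156860643241/2251410474 (g = ((1213636 - 686114) - 517123)/1564566 + 1210628/(9/5 + (3/5)*1436) = (527522 - 517123)*(1/1564566) + 1210628/(9/5 + 4308/5) = 10399*(1/1564566) + 1210628/(4317/5) = 10399/1564566 + 1210628*(5/4317) = 10399/1564566 + 6053140/4317 = 3156860643241/2251410474 ≈ 1402.2)
-g = -1*3156860643241/2251410474 = -3156860643241/2251410474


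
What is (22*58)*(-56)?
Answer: -71456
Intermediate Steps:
(22*58)*(-56) = 1276*(-56) = -71456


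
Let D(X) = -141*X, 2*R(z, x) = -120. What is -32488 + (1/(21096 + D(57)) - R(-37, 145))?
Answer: -423477251/13059 ≈ -32428.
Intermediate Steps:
R(z, x) = -60 (R(z, x) = (½)*(-120) = -60)
-32488 + (1/(21096 + D(57)) - R(-37, 145)) = -32488 + (1/(21096 - 141*57) - 1*(-60)) = -32488 + (1/(21096 - 8037) + 60) = -32488 + (1/13059 + 60) = -32488 + 783541/13059 = -423477251/13059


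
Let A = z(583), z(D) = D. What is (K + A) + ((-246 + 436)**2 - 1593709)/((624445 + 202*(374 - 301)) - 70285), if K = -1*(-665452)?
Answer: 378909750101/568906 ≈ 6.6603e+5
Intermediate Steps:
A = 583
K = 665452
(K + A) + ((-246 + 436)**2 - 1593709)/((624445 + 202*(374 - 301)) - 70285) = (665452 + 583) + ((-246 + 436)**2 - 1593709)/((624445 + 202*(374 - 301)) - 70285) = 666035 + (190**2 - 1593709)/((624445 + 202*73) - 70285) = 666035 + (36100 - 1593709)/((624445 + 14746) - 70285) = 666035 - 1557609/(639191 - 70285) = 666035 - 1557609/568906 = 378909750101/568906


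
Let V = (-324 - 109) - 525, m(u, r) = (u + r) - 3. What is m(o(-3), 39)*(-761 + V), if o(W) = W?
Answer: -56727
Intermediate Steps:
m(u, r) = -3 + r + u (m(u, r) = (r + u) - 3 = -3 + r + u)
V = -958 (V = -433 - 525 = -958)
m(o(-3), 39)*(-761 + V) = (-3 + 39 - 3)*(-761 - 958) = 33*(-1719) = -56727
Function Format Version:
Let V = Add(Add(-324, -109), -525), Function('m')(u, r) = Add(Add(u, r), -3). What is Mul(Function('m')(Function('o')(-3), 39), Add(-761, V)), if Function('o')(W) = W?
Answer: -56727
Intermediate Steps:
Function('m')(u, r) = Add(-3, r, u) (Function('m')(u, r) = Add(Add(r, u), -3) = Add(-3, r, u))
V = -958 (V = Add(-433, -525) = -958)
Mul(Function('m')(Function('o')(-3), 39), Add(-761, V)) = Mul(Add(-3, 39, -3), Add(-761, -958)) = Mul(33, -1719) = -56727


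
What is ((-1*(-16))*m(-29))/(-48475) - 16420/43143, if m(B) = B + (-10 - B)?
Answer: -157811324/418271385 ≈ -0.37729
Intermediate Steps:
m(B) = -10
((-1*(-16))*m(-29))/(-48475) - 16420/43143 = (-1*(-16)*(-10))/(-48475) - 16420/43143 = (16*(-10))*(-1/48475) - 16420*1/43143 = -160*(-1/48475) - 16420/43143 = 32/9695 - 16420/43143 = -157811324/418271385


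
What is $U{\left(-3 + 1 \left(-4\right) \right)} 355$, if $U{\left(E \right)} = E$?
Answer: $-2485$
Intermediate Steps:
$U{\left(-3 + 1 \left(-4\right) \right)} 355 = \left(-3 + 1 \left(-4\right)\right) 355 = \left(-3 - 4\right) 355 = \left(-7\right) 355 = -2485$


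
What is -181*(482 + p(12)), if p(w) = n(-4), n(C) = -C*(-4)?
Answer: -84346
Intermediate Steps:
n(C) = 4*C
p(w) = -16 (p(w) = 4*(-4) = -16)
-181*(482 + p(12)) = -181*(482 - 16) = -181*466 = -84346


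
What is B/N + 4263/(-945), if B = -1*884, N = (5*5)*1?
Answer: -8971/225 ≈ -39.871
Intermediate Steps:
N = 25 (N = 25*1 = 25)
B = -884
B/N + 4263/(-945) = -884/25 + 4263/(-945) = -884*1/25 + 4263*(-1/945) = -884/25 - 203/45 = -8971/225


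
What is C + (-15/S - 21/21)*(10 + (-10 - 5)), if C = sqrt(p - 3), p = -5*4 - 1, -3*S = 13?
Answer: -160/13 + 2*I*sqrt(6) ≈ -12.308 + 4.899*I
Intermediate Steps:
S = -13/3 (S = -1/3*13 = -13/3 ≈ -4.3333)
p = -21 (p = -20 - 1 = -21)
C = 2*I*sqrt(6) (C = sqrt(-21 - 3) = sqrt(-24) = 2*I*sqrt(6) ≈ 4.899*I)
C + (-15/S - 21/21)*(10 + (-10 - 5)) = 2*I*sqrt(6) + (-15/(-13/3) - 21/21)*(10 + (-10 - 5)) = 2*I*sqrt(6) + (-15*(-3/13) - 21*1/21)*(10 - 15) = 2*I*sqrt(6) + (45/13 - 1)*(-5) = 2*I*sqrt(6) + (32/13)*(-5) = 2*I*sqrt(6) - 160/13 = -160/13 + 2*I*sqrt(6)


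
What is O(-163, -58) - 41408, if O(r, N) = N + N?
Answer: -41524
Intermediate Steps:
O(r, N) = 2*N
O(-163, -58) - 41408 = 2*(-58) - 41408 = -116 - 41408 = -41524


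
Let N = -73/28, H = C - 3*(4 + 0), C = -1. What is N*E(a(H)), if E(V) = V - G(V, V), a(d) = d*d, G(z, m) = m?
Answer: 0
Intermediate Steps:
H = -13 (H = -1 - 3*(4 + 0) = -1 - 3*4 = -1 - 12 = -13)
a(d) = d²
E(V) = 0 (E(V) = V - V = 0)
N = -73/28 (N = -73*1/28 = -73/28 ≈ -2.6071)
N*E(a(H)) = -73/28*0 = 0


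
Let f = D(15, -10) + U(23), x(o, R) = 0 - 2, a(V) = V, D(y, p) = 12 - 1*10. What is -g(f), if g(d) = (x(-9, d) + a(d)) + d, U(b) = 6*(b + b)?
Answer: -554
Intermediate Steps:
D(y, p) = 2 (D(y, p) = 12 - 10 = 2)
U(b) = 12*b (U(b) = 6*(2*b) = 12*b)
x(o, R) = -2
f = 278 (f = 2 + 12*23 = 2 + 276 = 278)
g(d) = -2 + 2*d (g(d) = (-2 + d) + d = -2 + 2*d)
-g(f) = -(-2 + 2*278) = -(-2 + 556) = -1*554 = -554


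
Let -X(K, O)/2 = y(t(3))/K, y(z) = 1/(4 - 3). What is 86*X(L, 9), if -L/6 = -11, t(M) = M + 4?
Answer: -86/33 ≈ -2.6061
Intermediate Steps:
t(M) = 4 + M
L = 66 (L = -6*(-11) = 66)
y(z) = 1 (y(z) = 1/1 = 1)
X(K, O) = -2/K
86*X(L, 9) = 86*(-2/66) = 86*(-2*1/66) = 86*(-1/33) = -86/33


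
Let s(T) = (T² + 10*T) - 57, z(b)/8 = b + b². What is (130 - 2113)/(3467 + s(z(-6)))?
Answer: -1983/63410 ≈ -0.031273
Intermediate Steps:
z(b) = 8*b + 8*b² (z(b) = 8*(b + b²) = 8*b + 8*b²)
s(T) = -57 + T² + 10*T
(130 - 2113)/(3467 + s(z(-6))) = (130 - 2113)/(3467 + (-57 + (8*(-6)*(1 - 6))² + 10*(8*(-6)*(1 - 6)))) = -1983/(3467 + (-57 + (8*(-6)*(-5))² + 10*(8*(-6)*(-5)))) = -1983/(3467 + (-57 + 240² + 10*240)) = -1983/(3467 + (-57 + 57600 + 2400)) = -1983/(3467 + 59943) = -1983/63410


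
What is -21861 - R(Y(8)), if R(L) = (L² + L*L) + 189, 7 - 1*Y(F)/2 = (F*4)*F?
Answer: -518058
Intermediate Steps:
Y(F) = 14 - 8*F² (Y(F) = 14 - 2*F*4*F = 14 - 2*4*F*F = 14 - 8*F²)
R(L) = 189 + 2*L² (R(L) = (L² + L²) + 189 = 2*L² + 189 = 189 + 2*L²)
-21861 - R(Y(8)) = -21861 - (189 + 2*(14 - 8*8²)²) = -21861 - (189 + 2*(14 - 8*64)²) = -21861 - (189 + 2*(14 - 512)²) = -21861 - (189 + 2*(-498)²) = -21861 - (189 + 2*248004) = -21861 - (189 + 496008) = -21861 - 1*496197 = -21861 - 496197 = -518058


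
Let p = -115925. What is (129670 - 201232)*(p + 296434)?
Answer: -12917585058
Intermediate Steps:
(129670 - 201232)*(p + 296434) = (129670 - 201232)*(-115925 + 296434) = -71562*180509 = -12917585058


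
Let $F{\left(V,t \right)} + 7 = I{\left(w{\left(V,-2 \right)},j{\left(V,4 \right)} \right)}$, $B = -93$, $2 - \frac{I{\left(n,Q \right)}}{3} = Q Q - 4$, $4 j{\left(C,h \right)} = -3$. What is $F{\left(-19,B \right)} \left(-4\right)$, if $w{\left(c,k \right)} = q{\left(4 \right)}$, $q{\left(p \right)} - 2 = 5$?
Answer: $- \frac{149}{4} \approx -37.25$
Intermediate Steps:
$j{\left(C,h \right)} = - \frac{3}{4}$ ($j{\left(C,h \right)} = \frac{1}{4} \left(-3\right) = - \frac{3}{4}$)
$q{\left(p \right)} = 7$ ($q{\left(p \right)} = 2 + 5 = 7$)
$w{\left(c,k \right)} = 7$
$I{\left(n,Q \right)} = 18 - 3 Q^{2}$ ($I{\left(n,Q \right)} = 6 - 3 \left(Q Q - 4\right) = 6 - 3 \left(Q^{2} - 4\right) = 6 - 3 \left(-4 + Q^{2}\right) = 6 - \left(-12 + 3 Q^{2}\right) = 18 - 3 Q^{2}$)
$F{\left(V,t \right)} = \frac{149}{16}$ ($F{\left(V,t \right)} = -7 + \left(18 - 3 \left(- \frac{3}{4}\right)^{2}\right) = -7 + \left(18 - \frac{27}{16}\right) = -7 + \frac{261}{16} = \frac{149}{16}$)
$F{\left(-19,B \right)} \left(-4\right) = \frac{149}{16} \left(-4\right) = - \frac{149}{4}$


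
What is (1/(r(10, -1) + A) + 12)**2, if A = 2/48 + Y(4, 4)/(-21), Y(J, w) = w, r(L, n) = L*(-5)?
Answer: 10187268624/70980625 ≈ 143.52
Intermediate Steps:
r(L, n) = -5*L
A = -25/168 (A = 2/48 + 4/(-21) = 2*(1/48) + 4*(-1/21) = 1/24 - 4/21 = -25/168 ≈ -0.14881)
(1/(r(10, -1) + A) + 12)**2 = (1/(-5*10 - 25/168) + 12)**2 = (1/(-50 - 25/168) + 12)**2 = (1/(-8425/168) + 12)**2 = (-168/8425 + 12)**2 = (100932/8425)**2 = 10187268624/70980625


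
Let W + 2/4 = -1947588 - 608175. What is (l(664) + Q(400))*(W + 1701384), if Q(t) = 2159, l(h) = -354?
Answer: -3084309995/2 ≈ -1.5422e+9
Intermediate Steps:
W = -5111527/2 (W = -½ + (-1947588 - 608175) = -½ - 2555763 = -5111527/2 ≈ -2.5558e+6)
(l(664) + Q(400))*(W + 1701384) = (-354 + 2159)*(-5111527/2 + 1701384) = 1805*(-1708759/2) = -3084309995/2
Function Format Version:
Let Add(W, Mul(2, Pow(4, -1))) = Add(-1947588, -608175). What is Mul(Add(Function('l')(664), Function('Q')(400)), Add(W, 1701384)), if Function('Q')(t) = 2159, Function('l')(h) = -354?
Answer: Rational(-3084309995, 2) ≈ -1.5422e+9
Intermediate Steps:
W = Rational(-5111527, 2) (W = Add(Rational(-1, 2), Add(-1947588, -608175)) = Add(Rational(-1, 2), -2555763) = Rational(-5111527, 2) ≈ -2.5558e+6)
Mul(Add(Function('l')(664), Function('Q')(400)), Add(W, 1701384)) = Mul(Add(-354, 2159), Add(Rational(-5111527, 2), 1701384)) = Mul(1805, Rational(-1708759, 2)) = Rational(-3084309995, 2)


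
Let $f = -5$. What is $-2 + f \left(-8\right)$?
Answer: $38$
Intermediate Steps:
$-2 + f \left(-8\right) = -2 - -40 = -2 + 40 = 38$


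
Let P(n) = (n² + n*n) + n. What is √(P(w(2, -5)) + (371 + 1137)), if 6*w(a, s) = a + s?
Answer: 2*√377 ≈ 38.833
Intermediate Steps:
w(a, s) = a/6 + s/6 (w(a, s) = (a + s)/6 = a/6 + s/6)
P(n) = n + 2*n² (P(n) = (n² + n²) + n = 2*n² + n = n + 2*n²)
√(P(w(2, -5)) + (371 + 1137)) = √(((⅙)*2 + (⅙)*(-5))*(1 + 2*((⅙)*2 + (⅙)*(-5))) + (371 + 1137)) = √((⅓ - ⅚)*(1 + 2*(⅓ - ⅚)) + 1508) = √(-(1 + 2*(-½))/2 + 1508) = √(-(1 - 1)/2 + 1508) = √(-½*0 + 1508) = √(0 + 1508) = √1508 = 2*√377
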